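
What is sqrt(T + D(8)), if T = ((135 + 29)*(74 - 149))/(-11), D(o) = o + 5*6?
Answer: sqrt(139898)/11 ≈ 34.003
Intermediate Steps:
D(o) = 30 + o (D(o) = o + 30 = 30 + o)
T = 12300/11 (T = (164*(-75))*(-1/11) = -12300*(-1/11) = 12300/11 ≈ 1118.2)
sqrt(T + D(8)) = sqrt(12300/11 + (30 + 8)) = sqrt(12300/11 + 38) = sqrt(12718/11) = sqrt(139898)/11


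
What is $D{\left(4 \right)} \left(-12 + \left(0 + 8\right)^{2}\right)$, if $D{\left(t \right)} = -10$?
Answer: $-520$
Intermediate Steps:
$D{\left(4 \right)} \left(-12 + \left(0 + 8\right)^{2}\right) = - 10 \left(-12 + \left(0 + 8\right)^{2}\right) = - 10 \left(-12 + 8^{2}\right) = - 10 \left(-12 + 64\right) = \left(-10\right) 52 = -520$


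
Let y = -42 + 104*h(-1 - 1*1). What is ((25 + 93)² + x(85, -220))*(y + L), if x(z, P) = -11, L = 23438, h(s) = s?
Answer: 322614644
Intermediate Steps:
y = -250 (y = -42 + 104*(-1 - 1*1) = -42 + 104*(-1 - 1) = -42 + 104*(-2) = -42 - 208 = -250)
((25 + 93)² + x(85, -220))*(y + L) = ((25 + 93)² - 11)*(-250 + 23438) = (118² - 11)*23188 = (13924 - 11)*23188 = 13913*23188 = 322614644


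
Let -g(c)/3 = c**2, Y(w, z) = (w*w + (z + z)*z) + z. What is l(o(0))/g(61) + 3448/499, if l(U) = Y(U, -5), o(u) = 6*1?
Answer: 12816535/1856779 ≈ 6.9026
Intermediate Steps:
o(u) = 6
Y(w, z) = z + w**2 + 2*z**2 (Y(w, z) = (w**2 + (2*z)*z) + z = (w**2 + 2*z**2) + z = z + w**2 + 2*z**2)
l(U) = 45 + U**2 (l(U) = -5 + U**2 + 2*(-5)**2 = -5 + U**2 + 2*25 = -5 + U**2 + 50 = 45 + U**2)
g(c) = -3*c**2
l(o(0))/g(61) + 3448/499 = (45 + 6**2)/((-3*61**2)) + 3448/499 = (45 + 36)/((-3*3721)) + 3448*(1/499) = 81/(-11163) + 3448/499 = 81*(-1/11163) + 3448/499 = -27/3721 + 3448/499 = 12816535/1856779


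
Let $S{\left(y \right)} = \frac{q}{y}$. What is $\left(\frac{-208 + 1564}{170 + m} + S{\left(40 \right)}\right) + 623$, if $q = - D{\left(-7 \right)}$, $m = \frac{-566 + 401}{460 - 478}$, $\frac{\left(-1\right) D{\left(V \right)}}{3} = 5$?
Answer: $\frac{5426113}{8600} \approx 630.94$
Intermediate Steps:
$D{\left(V \right)} = -15$ ($D{\left(V \right)} = \left(-3\right) 5 = -15$)
$m = \frac{55}{6}$ ($m = - \frac{165}{-18} = \left(-165\right) \left(- \frac{1}{18}\right) = \frac{55}{6} \approx 9.1667$)
$q = 15$ ($q = \left(-1\right) \left(-15\right) = 15$)
$S{\left(y \right)} = \frac{15}{y}$
$\left(\frac{-208 + 1564}{170 + m} + S{\left(40 \right)}\right) + 623 = \left(\frac{-208 + 1564}{170 + \frac{55}{6}} + \frac{15}{40}\right) + 623 = \left(\frac{1356}{\frac{1075}{6}} + 15 \cdot \frac{1}{40}\right) + 623 = \left(1356 \cdot \frac{6}{1075} + \frac{3}{8}\right) + 623 = \left(\frac{8136}{1075} + \frac{3}{8}\right) + 623 = \frac{68313}{8600} + 623 = \frac{5426113}{8600}$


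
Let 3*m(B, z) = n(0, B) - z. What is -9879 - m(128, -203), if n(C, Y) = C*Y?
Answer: -29840/3 ≈ -9946.7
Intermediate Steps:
m(B, z) = -z/3 (m(B, z) = (0*B - z)/3 = (0 - z)/3 = (-z)/3 = -z/3)
-9879 - m(128, -203) = -9879 - (-1)*(-203)/3 = -9879 - 1*203/3 = -9879 - 203/3 = -29840/3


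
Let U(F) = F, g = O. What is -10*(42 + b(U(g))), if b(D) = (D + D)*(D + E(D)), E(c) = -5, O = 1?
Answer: -340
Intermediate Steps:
g = 1
b(D) = 2*D*(-5 + D) (b(D) = (D + D)*(D - 5) = (2*D)*(-5 + D) = 2*D*(-5 + D))
-10*(42 + b(U(g))) = -10*(42 + 2*1*(-5 + 1)) = -10*(42 + 2*1*(-4)) = -10*(42 - 8) = -10*34 = -340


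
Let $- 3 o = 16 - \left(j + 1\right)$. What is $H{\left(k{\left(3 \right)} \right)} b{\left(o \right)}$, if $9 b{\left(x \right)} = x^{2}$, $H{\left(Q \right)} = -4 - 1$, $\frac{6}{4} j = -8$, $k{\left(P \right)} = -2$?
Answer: $- \frac{18605}{729} \approx -25.521$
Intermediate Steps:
$j = - \frac{16}{3}$ ($j = \frac{2}{3} \left(-8\right) = - \frac{16}{3} \approx -5.3333$)
$H{\left(Q \right)} = -5$ ($H{\left(Q \right)} = -4 - 1 = -5$)
$o = - \frac{61}{9}$ ($o = - \frac{16 - \left(- \frac{16}{3} + 1\right)}{3} = - \frac{16 - - \frac{13}{3}}{3} = - \frac{16 + \frac{13}{3}}{3} = \left(- \frac{1}{3}\right) \frac{61}{3} = - \frac{61}{9} \approx -6.7778$)
$b{\left(x \right)} = \frac{x^{2}}{9}$
$H{\left(k{\left(3 \right)} \right)} b{\left(o \right)} = - 5 \frac{\left(- \frac{61}{9}\right)^{2}}{9} = - 5 \cdot \frac{1}{9} \cdot \frac{3721}{81} = \left(-5\right) \frac{3721}{729} = - \frac{18605}{729}$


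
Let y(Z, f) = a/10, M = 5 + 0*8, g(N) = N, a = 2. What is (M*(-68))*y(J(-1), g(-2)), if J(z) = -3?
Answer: -68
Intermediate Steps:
M = 5 (M = 5 + 0 = 5)
y(Z, f) = ⅕ (y(Z, f) = 2/10 = 2*(⅒) = ⅕)
(M*(-68))*y(J(-1), g(-2)) = (5*(-68))*(⅕) = -340*⅕ = -68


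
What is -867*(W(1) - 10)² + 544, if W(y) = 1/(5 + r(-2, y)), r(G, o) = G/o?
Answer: -241417/3 ≈ -80472.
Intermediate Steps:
W(y) = 1/(5 - 2/y)
-867*(W(1) - 10)² + 544 = -867*(1/(-2 + 5*1) - 10)² + 544 = -867*(1/(-2 + 5) - 10)² + 544 = -867*(1/3 - 10)² + 544 = -867*(1*(⅓) - 10)² + 544 = -867*(⅓ - 10)² + 544 = -867*(-29/3)² + 544 = -867*841/9 + 544 = -243049/3 + 544 = -241417/3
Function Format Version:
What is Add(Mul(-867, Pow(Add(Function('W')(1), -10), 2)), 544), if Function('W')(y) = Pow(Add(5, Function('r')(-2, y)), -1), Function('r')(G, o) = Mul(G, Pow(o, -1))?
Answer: Rational(-241417, 3) ≈ -80472.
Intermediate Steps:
Function('W')(y) = Pow(Add(5, Mul(-2, Pow(y, -1))), -1)
Add(Mul(-867, Pow(Add(Function('W')(1), -10), 2)), 544) = Add(Mul(-867, Pow(Add(Mul(1, Pow(Add(-2, Mul(5, 1)), -1)), -10), 2)), 544) = Add(Mul(-867, Pow(Add(Mul(1, Pow(Add(-2, 5), -1)), -10), 2)), 544) = Add(Mul(-867, Pow(Add(Mul(1, Pow(3, -1)), -10), 2)), 544) = Add(Mul(-867, Pow(Add(Mul(1, Rational(1, 3)), -10), 2)), 544) = Add(Mul(-867, Pow(Add(Rational(1, 3), -10), 2)), 544) = Add(Mul(-867, Pow(Rational(-29, 3), 2)), 544) = Add(Mul(-867, Rational(841, 9)), 544) = Add(Rational(-243049, 3), 544) = Rational(-241417, 3)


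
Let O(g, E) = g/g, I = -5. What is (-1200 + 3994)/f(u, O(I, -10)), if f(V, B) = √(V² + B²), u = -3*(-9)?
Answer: 1397*√730/365 ≈ 103.41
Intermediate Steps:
u = 27
O(g, E) = 1
f(V, B) = √(B² + V²)
(-1200 + 3994)/f(u, O(I, -10)) = (-1200 + 3994)/(√(1² + 27²)) = 2794/(√(1 + 729)) = 2794/(√730) = 2794*(√730/730) = 1397*√730/365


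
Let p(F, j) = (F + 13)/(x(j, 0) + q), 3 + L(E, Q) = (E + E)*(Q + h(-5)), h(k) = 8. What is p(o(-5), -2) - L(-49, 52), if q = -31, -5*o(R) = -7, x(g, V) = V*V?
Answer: 911793/155 ≈ 5882.5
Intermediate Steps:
x(g, V) = V²
o(R) = 7/5 (o(R) = -⅕*(-7) = 7/5)
L(E, Q) = -3 + 2*E*(8 + Q) (L(E, Q) = -3 + (E + E)*(Q + 8) = -3 + (2*E)*(8 + Q) = -3 + 2*E*(8 + Q))
p(F, j) = -13/31 - F/31 (p(F, j) = (F + 13)/(0² - 31) = (13 + F)/(0 - 31) = (13 + F)/(-31) = (13 + F)*(-1/31) = -13/31 - F/31)
p(o(-5), -2) - L(-49, 52) = (-13/31 - 1/31*7/5) - (-3 + 16*(-49) + 2*(-49)*52) = (-13/31 - 7/155) - (-3 - 784 - 5096) = -72/155 - 1*(-5883) = -72/155 + 5883 = 911793/155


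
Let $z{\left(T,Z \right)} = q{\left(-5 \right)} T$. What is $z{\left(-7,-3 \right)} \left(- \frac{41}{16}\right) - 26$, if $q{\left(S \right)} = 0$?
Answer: $-26$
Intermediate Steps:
$z{\left(T,Z \right)} = 0$ ($z{\left(T,Z \right)} = 0 T = 0$)
$z{\left(-7,-3 \right)} \left(- \frac{41}{16}\right) - 26 = 0 \left(- \frac{41}{16}\right) - 26 = 0 - 26 = -26$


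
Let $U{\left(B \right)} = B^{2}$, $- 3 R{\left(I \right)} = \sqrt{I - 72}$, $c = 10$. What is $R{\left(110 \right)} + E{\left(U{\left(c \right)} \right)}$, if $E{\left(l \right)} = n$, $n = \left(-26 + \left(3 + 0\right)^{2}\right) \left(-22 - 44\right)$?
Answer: $1122 - \frac{\sqrt{38}}{3} \approx 1119.9$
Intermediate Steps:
$R{\left(I \right)} = - \frac{\sqrt{-72 + I}}{3}$ ($R{\left(I \right)} = - \frac{\sqrt{I - 72}}{3} = - \frac{\sqrt{-72 + I}}{3}$)
$n = 1122$ ($n = \left(-26 + 3^{2}\right) \left(-66\right) = \left(-26 + 9\right) \left(-66\right) = \left(-17\right) \left(-66\right) = 1122$)
$E{\left(l \right)} = 1122$
$R{\left(110 \right)} + E{\left(U{\left(c \right)} \right)} = - \frac{\sqrt{-72 + 110}}{3} + 1122 = - \frac{\sqrt{38}}{3} + 1122 = 1122 - \frac{\sqrt{38}}{3}$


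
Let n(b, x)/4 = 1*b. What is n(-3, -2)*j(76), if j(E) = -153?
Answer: 1836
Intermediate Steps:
n(b, x) = 4*b (n(b, x) = 4*(1*b) = 4*b)
n(-3, -2)*j(76) = (4*(-3))*(-153) = -12*(-153) = 1836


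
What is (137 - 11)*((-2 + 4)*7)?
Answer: 1764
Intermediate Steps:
(137 - 11)*((-2 + 4)*7) = 126*(2*7) = 126*14 = 1764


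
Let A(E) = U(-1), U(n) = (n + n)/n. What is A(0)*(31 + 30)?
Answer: 122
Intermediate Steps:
U(n) = 2 (U(n) = (2*n)/n = 2)
A(E) = 2
A(0)*(31 + 30) = 2*(31 + 30) = 2*61 = 122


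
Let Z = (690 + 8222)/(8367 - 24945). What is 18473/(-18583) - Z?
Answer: -70316849/154034487 ≈ -0.45650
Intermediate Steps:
Z = -4456/8289 (Z = 8912/(-16578) = 8912*(-1/16578) = -4456/8289 ≈ -0.53758)
18473/(-18583) - Z = 18473/(-18583) - 1*(-4456/8289) = 18473*(-1/18583) + 4456/8289 = -18473/18583 + 4456/8289 = -70316849/154034487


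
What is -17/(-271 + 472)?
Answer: -17/201 ≈ -0.084577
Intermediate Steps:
-17/(-271 + 472) = -17/201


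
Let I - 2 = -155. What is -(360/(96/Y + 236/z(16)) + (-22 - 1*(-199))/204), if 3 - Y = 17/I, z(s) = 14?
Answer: -95533/11356 ≈ -8.4126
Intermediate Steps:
I = -153 (I = 2 - 155 = -153)
Y = 28/9 (Y = 3 - 17/(-153) = 3 - 17*(-1)/153 = 3 - 1*(-⅑) = 3 + ⅑ = 28/9 ≈ 3.1111)
-(360/(96/Y + 236/z(16)) + (-22 - 1*(-199))/204) = -(360/(96/(28/9) + 236/14) + (-22 - 1*(-199))/204) = -(360/(96*(9/28) + 236*(1/14)) + (-22 + 199)*(1/204)) = -(360/(216/7 + 118/7) + 177*(1/204)) = -(360/(334/7) + 59/68) = -(360*(7/334) + 59/68) = -(1260/167 + 59/68) = -1*95533/11356 = -95533/11356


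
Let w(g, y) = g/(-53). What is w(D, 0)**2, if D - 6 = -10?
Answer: 16/2809 ≈ 0.0056960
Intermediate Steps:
D = -4 (D = 6 - 10 = -4)
w(g, y) = -g/53 (w(g, y) = g*(-1/53) = -g/53)
w(D, 0)**2 = (-1/53*(-4))**2 = (4/53)**2 = 16/2809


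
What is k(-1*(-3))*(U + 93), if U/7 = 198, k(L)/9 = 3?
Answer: 39933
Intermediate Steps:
k(L) = 27 (k(L) = 9*3 = 27)
U = 1386 (U = 7*198 = 1386)
k(-1*(-3))*(U + 93) = 27*(1386 + 93) = 27*1479 = 39933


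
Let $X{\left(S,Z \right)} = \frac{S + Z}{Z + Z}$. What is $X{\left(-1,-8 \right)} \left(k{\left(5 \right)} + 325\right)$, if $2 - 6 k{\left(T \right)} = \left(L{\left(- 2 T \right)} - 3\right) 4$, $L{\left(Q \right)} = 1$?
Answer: $\frac{735}{4} \approx 183.75$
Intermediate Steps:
$X{\left(S,Z \right)} = \frac{S + Z}{2 Z}$
$k{\left(T \right)} = \frac{5}{3}$ ($k{\left(T \right)} = \frac{1}{3} - \frac{\left(1 - 3\right) 4}{6} = \frac{1}{3} - \frac{\left(-2\right) 4}{6} = \frac{1}{3} - - \frac{4}{3} = \frac{1}{3} + \frac{4}{3} = \frac{5}{3}$)
$X{\left(-1,-8 \right)} \left(k{\left(5 \right)} + 325\right) = \frac{-1 - 8}{2 \left(-8\right)} \left(\frac{5}{3} + 325\right) = \frac{1}{2} \left(- \frac{1}{8}\right) \left(-9\right) \frac{980}{3} = \frac{9}{16} \cdot \frac{980}{3} = \frac{735}{4}$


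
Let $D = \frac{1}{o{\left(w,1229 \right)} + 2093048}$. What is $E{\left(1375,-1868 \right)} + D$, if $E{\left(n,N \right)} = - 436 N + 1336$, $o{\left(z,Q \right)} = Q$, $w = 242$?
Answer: $\frac{1708477668169}{2094277} \approx 8.1578 \cdot 10^{5}$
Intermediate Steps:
$E{\left(n,N \right)} = 1336 - 436 N$
$D = \frac{1}{2094277}$ ($D = \frac{1}{1229 + 2093048} = \frac{1}{2094277} \approx 4.7749 \cdot 10^{-7}$)
$E{\left(1375,-1868 \right)} + D = \left(1336 - -814448\right) + \frac{1}{2094277} = \left(1336 + 814448\right) + \frac{1}{2094277} = 815784 + \frac{1}{2094277} = \frac{1708477668169}{2094277}$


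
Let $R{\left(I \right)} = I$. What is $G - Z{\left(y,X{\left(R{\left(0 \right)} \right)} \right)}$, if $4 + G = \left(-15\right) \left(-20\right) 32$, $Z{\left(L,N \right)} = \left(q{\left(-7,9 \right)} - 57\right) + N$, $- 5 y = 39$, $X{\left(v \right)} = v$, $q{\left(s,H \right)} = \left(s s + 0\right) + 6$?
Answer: $9598$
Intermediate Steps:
$q{\left(s,H \right)} = 6 + s^{2}$ ($q{\left(s,H \right)} = \left(s^{2} + 0\right) + 6 = s^{2} + 6 = 6 + s^{2}$)
$y = - \frac{39}{5}$ ($y = \left(- \frac{1}{5}\right) 39 = - \frac{39}{5} \approx -7.8$)
$Z{\left(L,N \right)} = -2 + N$ ($Z{\left(L,N \right)} = \left(\left(6 + \left(-7\right)^{2}\right) - 57\right) + N = \left(\left(6 + 49\right) - 57\right) + N = \left(55 - 57\right) + N = -2 + N$)
$G = 9596$ ($G = -4 + \left(-15\right) \left(-20\right) 32 = -4 + 300 \cdot 32 = -4 + 9600 = 9596$)
$G - Z{\left(y,X{\left(R{\left(0 \right)} \right)} \right)} = 9596 - \left(-2 + 0\right) = 9596 - -2 = 9596 + 2 = 9598$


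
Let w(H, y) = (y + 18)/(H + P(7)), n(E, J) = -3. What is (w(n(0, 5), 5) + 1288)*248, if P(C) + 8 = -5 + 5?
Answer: 3507960/11 ≈ 3.1891e+5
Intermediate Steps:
P(C) = -8 (P(C) = -8 + (-5 + 5) = -8 + 0 = -8)
w(H, y) = (18 + y)/(-8 + H) (w(H, y) = (y + 18)/(H - 8) = (18 + y)/(-8 + H))
(w(n(0, 5), 5) + 1288)*248 = ((18 + 5)/(-8 - 3) + 1288)*248 = (23/(-11) + 1288)*248 = (-1/11*23 + 1288)*248 = (-23/11 + 1288)*248 = (14145/11)*248 = 3507960/11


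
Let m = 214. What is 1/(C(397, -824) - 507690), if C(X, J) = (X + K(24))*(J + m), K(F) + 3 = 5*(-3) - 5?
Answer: -1/735830 ≈ -1.3590e-6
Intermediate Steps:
K(F) = -23 (K(F) = -3 + (5*(-3) - 5) = -3 + (-15 - 5) = -3 - 20 = -23)
C(X, J) = (-23 + X)*(214 + J) (C(X, J) = (X - 23)*(J + 214) = (-23 + X)*(214 + J))
1/(C(397, -824) - 507690) = 1/((-4922 - 23*(-824) + 214*397 - 824*397) - 507690) = 1/((-4922 + 18952 + 84958 - 327128) - 507690) = 1/(-228140 - 507690) = 1/(-735830) = -1/735830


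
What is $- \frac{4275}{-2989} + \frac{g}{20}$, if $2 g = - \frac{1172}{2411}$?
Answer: $\frac{102194473}{72064790} \approx 1.4181$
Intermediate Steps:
$g = - \frac{586}{2411}$ ($g = \frac{\left(-1172\right) \frac{1}{2411}}{2} = \frac{1}{2} \left(- \frac{1172}{2411}\right) = - \frac{586}{2411} \approx -0.24305$)
$- \frac{4275}{-2989} + \frac{g}{20} = - \frac{4275}{-2989} - \frac{586}{2411 \cdot 20} = \left(-4275\right) \left(- \frac{1}{2989}\right) - \frac{293}{24110} = \frac{4275}{2989} - \frac{293}{24110} = \frac{102194473}{72064790}$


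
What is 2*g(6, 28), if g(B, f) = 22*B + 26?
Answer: 316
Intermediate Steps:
g(B, f) = 26 + 22*B
2*g(6, 28) = 2*(26 + 22*6) = 2*(26 + 132) = 2*158 = 316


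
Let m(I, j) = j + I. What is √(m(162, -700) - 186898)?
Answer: 2*I*√46859 ≈ 432.94*I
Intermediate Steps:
m(I, j) = I + j
√(m(162, -700) - 186898) = √((162 - 700) - 186898) = √(-538 - 186898) = √(-187436) = 2*I*√46859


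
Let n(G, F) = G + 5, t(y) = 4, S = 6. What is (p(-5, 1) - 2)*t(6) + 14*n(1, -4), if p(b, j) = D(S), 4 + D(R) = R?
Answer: 84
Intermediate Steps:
D(R) = -4 + R
p(b, j) = 2 (p(b, j) = -4 + 6 = 2)
n(G, F) = 5 + G
(p(-5, 1) - 2)*t(6) + 14*n(1, -4) = (2 - 2)*4 + 14*(5 + 1) = 0*4 + 14*6 = 0 + 84 = 84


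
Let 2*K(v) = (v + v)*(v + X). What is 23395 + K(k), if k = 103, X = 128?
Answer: 47188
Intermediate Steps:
K(v) = v*(128 + v) (K(v) = ((v + v)*(v + 128))/2 = ((2*v)*(128 + v))/2 = (2*v*(128 + v))/2 = v*(128 + v))
23395 + K(k) = 23395 + 103*(128 + 103) = 23395 + 103*231 = 23395 + 23793 = 47188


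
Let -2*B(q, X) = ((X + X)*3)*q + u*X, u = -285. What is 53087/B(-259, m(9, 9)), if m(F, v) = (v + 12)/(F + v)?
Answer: 212348/4291 ≈ 49.487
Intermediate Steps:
m(F, v) = (12 + v)/(F + v)
B(q, X) = 285*X/2 - 3*X*q (B(q, X) = -(((X + X)*3)*q - 285*X)/2 = -(((2*X)*3)*q - 285*X)/2 = -((6*X)*q - 285*X)/2 = -(6*X*q - 285*X)/2 = -(-285*X + 6*X*q)/2 = 285*X/2 - 3*X*q)
53087/B(-259, m(9, 9)) = 53087/((3*((12 + 9)/(9 + 9))*(95 - 2*(-259))/2)) = 53087/((3*(21/18)*(95 + 518)/2)) = 53087/(((3/2)*((1/18)*21)*613)) = 53087/(((3/2)*(7/6)*613)) = 53087/(4291/4) = 53087*(4/4291) = 212348/4291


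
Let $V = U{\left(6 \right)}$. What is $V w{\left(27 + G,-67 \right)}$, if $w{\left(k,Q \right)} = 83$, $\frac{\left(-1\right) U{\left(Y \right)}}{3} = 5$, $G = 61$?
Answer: $-1245$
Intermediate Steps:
$U{\left(Y \right)} = -15$ ($U{\left(Y \right)} = \left(-3\right) 5 = -15$)
$V = -15$
$V w{\left(27 + G,-67 \right)} = \left(-15\right) 83 = -1245$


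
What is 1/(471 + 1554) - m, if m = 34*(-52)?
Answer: 3580201/2025 ≈ 1768.0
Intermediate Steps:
m = -1768
1/(471 + 1554) - m = 1/(471 + 1554) - 1*(-1768) = 1/2025 + 1768 = 3580201/2025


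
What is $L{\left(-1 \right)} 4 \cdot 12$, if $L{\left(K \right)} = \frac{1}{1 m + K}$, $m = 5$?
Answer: $12$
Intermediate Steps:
$L{\left(K \right)} = \frac{1}{5 + K}$ ($L{\left(K \right)} = \frac{1}{1 \cdot 5 + K} = \frac{1}{5 + K}$)
$L{\left(-1 \right)} 4 \cdot 12 = \frac{1}{5 - 1} \cdot 4 \cdot 12 = \frac{1}{4} \cdot 4 \cdot 12 = 1 \cdot 12 = 12$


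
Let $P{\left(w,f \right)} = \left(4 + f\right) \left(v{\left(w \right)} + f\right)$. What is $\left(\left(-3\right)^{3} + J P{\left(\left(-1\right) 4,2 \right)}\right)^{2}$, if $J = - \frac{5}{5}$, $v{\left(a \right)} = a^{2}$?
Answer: $18225$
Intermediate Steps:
$J = -1$ ($J = \left(-5\right) \frac{1}{5} = -1$)
$P{\left(w,f \right)} = \left(4 + f\right) \left(f + w^{2}\right)$ ($P{\left(w,f \right)} = \left(4 + f\right) \left(w^{2} + f\right) = \left(4 + f\right) \left(f + w^{2}\right)$)
$\left(\left(-3\right)^{3} + J P{\left(\left(-1\right) 4,2 \right)}\right)^{2} = \left(\left(-3\right)^{3} - \left(2^{2} + 4 \cdot 2 + 4 \left(\left(-1\right) 4\right)^{2} + 2 \left(\left(-1\right) 4\right)^{2}\right)\right)^{2} = \left(-27 - \left(4 + 8 + 4 \left(-4\right)^{2} + 2 \left(-4\right)^{2}\right)\right)^{2} = \left(-27 - \left(4 + 8 + 4 \cdot 16 + 2 \cdot 16\right)\right)^{2} = \left(-27 - \left(4 + 8 + 64 + 32\right)\right)^{2} = \left(-27 - 108\right)^{2} = \left(-135\right)^{2} = 18225$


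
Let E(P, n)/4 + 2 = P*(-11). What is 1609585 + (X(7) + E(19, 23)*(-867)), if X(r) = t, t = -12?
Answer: 2341321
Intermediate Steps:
E(P, n) = -8 - 44*P (E(P, n) = -8 + 4*(P*(-11)) = -8 + 4*(-11*P) = -8 - 44*P)
X(r) = -12
1609585 + (X(7) + E(19, 23)*(-867)) = 1609585 + (-12 + (-8 - 44*19)*(-867)) = 1609585 + (-12 + (-8 - 836)*(-867)) = 1609585 + (-12 - 844*(-867)) = 1609585 + (-12 + 731748) = 1609585 + 731736 = 2341321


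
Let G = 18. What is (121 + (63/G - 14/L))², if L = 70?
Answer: 1545049/100 ≈ 15450.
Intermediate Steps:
(121 + (63/G - 14/L))² = (121 + (63/18 - 14/70))² = (121 + (63*(1/18) - 14*1/70))² = (121 + (7/2 - ⅕))² = (121 + 33/10)² = (1243/10)² = 1545049/100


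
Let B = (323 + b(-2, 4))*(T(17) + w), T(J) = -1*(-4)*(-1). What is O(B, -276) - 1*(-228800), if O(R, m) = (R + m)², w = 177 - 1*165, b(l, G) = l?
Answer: 5482064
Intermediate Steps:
T(J) = -4 (T(J) = 4*(-1) = -4)
w = 12 (w = 177 - 165 = 12)
B = 2568 (B = (323 - 2)*(-4 + 12) = 321*8 = 2568)
O(B, -276) - 1*(-228800) = (2568 - 276)² - 1*(-228800) = 2292² + 228800 = 5253264 + 228800 = 5482064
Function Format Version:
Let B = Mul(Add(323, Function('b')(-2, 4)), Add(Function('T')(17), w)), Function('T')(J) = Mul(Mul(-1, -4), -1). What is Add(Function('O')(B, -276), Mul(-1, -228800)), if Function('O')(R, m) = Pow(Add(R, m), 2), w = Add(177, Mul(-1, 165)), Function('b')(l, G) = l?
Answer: 5482064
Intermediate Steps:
Function('T')(J) = -4 (Function('T')(J) = Mul(4, -1) = -4)
w = 12 (w = Add(177, -165) = 12)
B = 2568 (B = Mul(Add(323, -2), Add(-4, 12)) = Mul(321, 8) = 2568)
Add(Function('O')(B, -276), Mul(-1, -228800)) = Add(Pow(Add(2568, -276), 2), Mul(-1, -228800)) = Add(Pow(2292, 2), 228800) = Add(5253264, 228800) = 5482064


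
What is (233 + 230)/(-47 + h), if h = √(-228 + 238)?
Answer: -21761/2199 - 463*√10/2199 ≈ -10.562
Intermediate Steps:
h = √10 ≈ 3.1623
(233 + 230)/(-47 + h) = (233 + 230)/(-47 + √10) = 463/(-47 + √10)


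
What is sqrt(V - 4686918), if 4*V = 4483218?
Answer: I*sqrt(14264454)/2 ≈ 1888.4*I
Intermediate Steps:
V = 2241609/2 (V = (1/4)*4483218 = 2241609/2 ≈ 1.1208e+6)
sqrt(V - 4686918) = sqrt(2241609/2 - 4686918) = sqrt(-7132227/2) = I*sqrt(14264454)/2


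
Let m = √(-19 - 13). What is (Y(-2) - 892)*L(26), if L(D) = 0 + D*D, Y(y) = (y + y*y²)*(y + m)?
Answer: -589472 - 27040*I*√2 ≈ -5.8947e+5 - 38240.0*I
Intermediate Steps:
m = 4*I*√2 (m = √(-32) = 4*I*√2 ≈ 5.6569*I)
Y(y) = (y + y³)*(y + 4*I*√2) (Y(y) = (y + y*y²)*(y + 4*I*√2) = (y + y³)*(y + 4*I*√2))
L(D) = D² (L(D) = 0 + D² = D²)
(Y(-2) - 892)*L(26) = (-2*(-2 + (-2)³ + 4*I*√2 + 4*I*√2*(-2)²) - 892)*26² = (-2*(-2 - 8 + 4*I*√2 + 4*I*√2*4) - 892)*676 = (-2*(-2 - 8 + 4*I*√2 + 16*I*√2) - 892)*676 = (-2*(-10 + 20*I*√2) - 892)*676 = ((20 - 40*I*√2) - 892)*676 = (-872 - 40*I*√2)*676 = -589472 - 27040*I*√2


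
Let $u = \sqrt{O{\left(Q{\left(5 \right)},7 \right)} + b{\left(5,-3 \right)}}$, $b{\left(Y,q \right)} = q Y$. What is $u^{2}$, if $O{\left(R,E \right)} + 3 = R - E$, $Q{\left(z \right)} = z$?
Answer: $-20$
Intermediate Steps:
$b{\left(Y,q \right)} = Y q$
$O{\left(R,E \right)} = -3 + R - E$ ($O{\left(R,E \right)} = -3 - \left(E - R\right) = -3 + R - E$)
$u = 2 i \sqrt{5}$ ($u = \sqrt{\left(-3 + 5 - 7\right) + 5 \left(-3\right)} = \sqrt{\left(-3 + 5 - 7\right) - 15} = \sqrt{-5 - 15} = \sqrt{-20} = 2 i \sqrt{5} \approx 4.4721 i$)
$u^{2} = \left(2 i \sqrt{5}\right)^{2} = -20$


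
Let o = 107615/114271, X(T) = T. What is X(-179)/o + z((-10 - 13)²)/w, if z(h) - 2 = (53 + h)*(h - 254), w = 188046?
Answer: -1914582301717/10118285145 ≈ -189.22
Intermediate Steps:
z(h) = 2 + (-254 + h)*(53 + h) (z(h) = 2 + (53 + h)*(h - 254) = 2 + (53 + h)*(-254 + h) = 2 + (-254 + h)*(53 + h))
o = 107615/114271 (o = 107615*(1/114271) = 107615/114271 ≈ 0.94175)
X(-179)/o + z((-10 - 13)²)/w = -179/107615/114271 + (-13460 + ((-10 - 13)²)² - 201*(-10 - 13)²)/188046 = -179*114271/107615 + (-13460 + ((-23)²)² - 201*(-23)²)*(1/188046) = -20454509/107615 + (-13460 + 529² - 201*529)*(1/188046) = -20454509/107615 + (-13460 + 279841 - 106329)*(1/188046) = -20454509/107615 + 160052*(1/188046) = -20454509/107615 + 80026/94023 = -1914582301717/10118285145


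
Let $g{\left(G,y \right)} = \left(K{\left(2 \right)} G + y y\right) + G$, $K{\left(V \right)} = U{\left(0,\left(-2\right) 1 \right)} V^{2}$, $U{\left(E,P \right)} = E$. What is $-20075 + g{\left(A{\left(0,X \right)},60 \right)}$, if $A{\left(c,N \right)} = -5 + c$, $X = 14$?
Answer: $-16480$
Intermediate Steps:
$K{\left(V \right)} = 0$ ($K{\left(V \right)} = 0 V^{2} = 0$)
$g{\left(G,y \right)} = G + y^{2}$ ($g{\left(G,y \right)} = \left(0 G + y y\right) + G = \left(0 + y^{2}\right) + G = y^{2} + G = G + y^{2}$)
$-20075 + g{\left(A{\left(0,X \right)},60 \right)} = -20075 + \left(\left(-5 + 0\right) + 60^{2}\right) = -20075 + \left(-5 + 3600\right) = -20075 + 3595 = -16480$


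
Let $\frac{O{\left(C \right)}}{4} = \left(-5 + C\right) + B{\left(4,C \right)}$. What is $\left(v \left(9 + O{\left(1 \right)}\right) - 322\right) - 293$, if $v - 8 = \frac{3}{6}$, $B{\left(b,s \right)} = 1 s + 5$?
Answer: $- \frac{941}{2} \approx -470.5$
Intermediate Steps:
$B{\left(b,s \right)} = 5 + s$ ($B{\left(b,s \right)} = s + 5 = 5 + s$)
$O{\left(C \right)} = 8 C$ ($O{\left(C \right)} = 4 \left(\left(-5 + C\right) + \left(5 + C\right)\right) = 4 \cdot 2 C = 8 C$)
$v = \frac{17}{2}$ ($v = 8 + \frac{3}{6} = 8 + 3 \cdot \frac{1}{6} = 8 + \frac{1}{2} = \frac{17}{2} \approx 8.5$)
$\left(v \left(9 + O{\left(1 \right)}\right) - 322\right) - 293 = \left(\frac{17 \left(9 + 8 \cdot 1\right)}{2} - 322\right) - 293 = \left(\frac{17 \left(9 + 8\right)}{2} - 322\right) - 293 = \left(\frac{17}{2} \cdot 17 - 322\right) - 293 = \left(\frac{289}{2} - 322\right) - 293 = - \frac{355}{2} - 293 = - \frac{941}{2}$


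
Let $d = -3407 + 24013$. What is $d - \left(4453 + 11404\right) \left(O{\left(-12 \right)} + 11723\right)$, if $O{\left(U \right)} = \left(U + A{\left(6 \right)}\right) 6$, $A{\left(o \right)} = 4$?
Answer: $-185109869$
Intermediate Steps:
$d = 20606$
$O{\left(U \right)} = 24 + 6 U$ ($O{\left(U \right)} = \left(U + 4\right) 6 = \left(4 + U\right) 6 = 24 + 6 U$)
$d - \left(4453 + 11404\right) \left(O{\left(-12 \right)} + 11723\right) = 20606 - \left(4453 + 11404\right) \left(\left(24 + 6 \left(-12\right)\right) + 11723\right) = 20606 - 15857 \left(\left(24 - 72\right) + 11723\right) = 20606 - 15857 \left(-48 + 11723\right) = 20606 - 15857 \cdot 11675 = 20606 - 185130475 = -185109869$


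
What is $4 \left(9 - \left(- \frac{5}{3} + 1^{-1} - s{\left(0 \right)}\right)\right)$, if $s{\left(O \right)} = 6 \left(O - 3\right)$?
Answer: $- \frac{100}{3} \approx -33.333$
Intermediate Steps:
$s{\left(O \right)} = -18 + 6 O$ ($s{\left(O \right)} = 6 \left(-3 + O\right) = -18 + 6 O$)
$4 \left(9 - \left(- \frac{5}{3} + 1^{-1} - s{\left(0 \right)}\right)\right) = 4 \left(9 - \left(18 - \frac{5}{3} + 1^{-1}\right)\right) = 4 \left(9 - \left(18 + 1 - \frac{5}{3}\right)\right) = 4 \left(9 - \frac{52}{3}\right) = 4 \left(- \frac{25}{3}\right) = - \frac{100}{3}$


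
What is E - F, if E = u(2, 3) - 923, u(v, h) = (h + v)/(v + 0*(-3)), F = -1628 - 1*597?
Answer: 2609/2 ≈ 1304.5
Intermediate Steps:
F = -2225 (F = -1628 - 597 = -2225)
u(v, h) = (h + v)/v (u(v, h) = (h + v)/(v + 0) = (h + v)/v)
E = -1841/2 (E = (3 + 2)/2 - 923 = (½)*5 - 923 = 5/2 - 923 = -1841/2 ≈ -920.50)
E - F = -1841/2 - 1*(-2225) = -1841/2 + 2225 = 2609/2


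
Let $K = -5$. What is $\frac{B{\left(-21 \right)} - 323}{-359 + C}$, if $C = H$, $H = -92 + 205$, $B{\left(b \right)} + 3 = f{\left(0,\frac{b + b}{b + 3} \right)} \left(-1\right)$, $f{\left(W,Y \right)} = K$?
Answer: $\frac{107}{82} \approx 1.3049$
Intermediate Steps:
$f{\left(W,Y \right)} = -5$
$B{\left(b \right)} = 2$ ($B{\left(b \right)} = -3 - -5 = -3 + 5 = 2$)
$H = 113$
$C = 113$
$\frac{B{\left(-21 \right)} - 323}{-359 + C} = \frac{2 - 323}{-359 + 113} = - \frac{321}{-246} = \left(-321\right) \left(- \frac{1}{246}\right) = \frac{107}{82}$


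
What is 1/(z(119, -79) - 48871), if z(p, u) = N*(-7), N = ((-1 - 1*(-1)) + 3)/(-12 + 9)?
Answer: -1/48864 ≈ -2.0465e-5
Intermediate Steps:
N = -1 (N = ((-1 + 1) + 3)/(-3) = (0 + 3)*(-⅓) = 3*(-⅓) = -1)
z(p, u) = 7 (z(p, u) = -1*(-7) = 7)
1/(z(119, -79) - 48871) = 1/(7 - 48871) = 1/(-48864) = -1/48864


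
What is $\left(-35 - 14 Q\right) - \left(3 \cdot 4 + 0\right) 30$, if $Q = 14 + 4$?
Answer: $-647$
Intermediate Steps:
$Q = 18$
$\left(-35 - 14 Q\right) - \left(3 \cdot 4 + 0\right) 30 = \left(-35 - 252\right) - \left(3 \cdot 4 + 0\right) 30 = \left(-35 - 252\right) - \left(12 + 0\right) 30 = -287 - 12 \cdot 30 = -287 - 360 = -647$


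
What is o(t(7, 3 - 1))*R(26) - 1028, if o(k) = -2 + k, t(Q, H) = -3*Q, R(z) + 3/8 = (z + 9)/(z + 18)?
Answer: -91315/88 ≈ -1037.7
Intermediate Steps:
R(z) = -3/8 + (9 + z)/(18 + z) (R(z) = -3/8 + (z + 9)/(z + 18) = -3/8 + (9 + z)/(18 + z))
o(t(7, 3 - 1))*R(26) - 1028 = (-2 - 3*7)*((18 + 5*26)/(8*(18 + 26))) - 1028 = (-2 - 21)*((⅛)*(18 + 130)/44) - 1028 = -23*148/(8*44) - 1028 = -23*37/88 - 1028 = -851/88 - 1028 = -91315/88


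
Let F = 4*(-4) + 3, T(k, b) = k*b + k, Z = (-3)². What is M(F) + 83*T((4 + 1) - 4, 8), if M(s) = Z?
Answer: 756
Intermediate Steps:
Z = 9
T(k, b) = k + b*k (T(k, b) = b*k + k = k + b*k)
F = -13 (F = -16 + 3 = -13)
M(s) = 9
M(F) + 83*T((4 + 1) - 4, 8) = 9 + 83*(((4 + 1) - 4)*(1 + 8)) = 9 + 83*((5 - 4)*9) = 9 + 83*(1*9) = 9 + 83*9 = 9 + 747 = 756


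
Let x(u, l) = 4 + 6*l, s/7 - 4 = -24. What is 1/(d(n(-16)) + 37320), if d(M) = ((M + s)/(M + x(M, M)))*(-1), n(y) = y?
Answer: 9/335867 ≈ 2.6796e-5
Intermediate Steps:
s = -140 (s = 28 + 7*(-24) = 28 - 168 = -140)
d(M) = -(-140 + M)/(4 + 7*M) (d(M) = ((M - 140)/(M + (4 + 6*M)))*(-1) = ((-140 + M)/(4 + 7*M))*(-1) = -(-140 + M)/(4 + 7*M))
1/(d(n(-16)) + 37320) = 1/((140 - 1*(-16))/(4 + 7*(-16)) + 37320) = 1/((140 + 16)/(4 - 112) + 37320) = 1/(156/(-108) + 37320) = 1/(-1/108*156 + 37320) = 1/(-13/9 + 37320) = 1/(335867/9) = 9/335867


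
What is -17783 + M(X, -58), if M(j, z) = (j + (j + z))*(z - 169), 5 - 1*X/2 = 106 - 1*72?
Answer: 21715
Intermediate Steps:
X = -58 (X = 10 - 2*(106 - 1*72) = 10 - 2*(106 - 72) = 10 - 2*34 = 10 - 68 = -58)
M(j, z) = (-169 + z)*(z + 2*j) (M(j, z) = (z + 2*j)*(-169 + z) = (-169 + z)*(z + 2*j))
-17783 + M(X, -58) = -17783 + ((-58)² - 338*(-58) - 169*(-58) + 2*(-58)*(-58)) = -17783 + (3364 + 19604 + 9802 + 6728) = -17783 + 39498 = 21715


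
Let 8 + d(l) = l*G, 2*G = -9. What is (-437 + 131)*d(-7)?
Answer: -7191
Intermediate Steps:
G = -9/2 (G = (1/2)*(-9) = -9/2 ≈ -4.5000)
d(l) = -8 - 9*l/2 (d(l) = -8 + l*(-9/2) = -8 - 9*l/2)
(-437 + 131)*d(-7) = (-437 + 131)*(-8 - 9/2*(-7)) = -306*(-8 + 63/2) = -306*47/2 = -7191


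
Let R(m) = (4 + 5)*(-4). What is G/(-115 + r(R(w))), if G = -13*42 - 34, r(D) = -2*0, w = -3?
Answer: 116/23 ≈ 5.0435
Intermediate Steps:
R(m) = -36 (R(m) = 9*(-4) = -36)
r(D) = 0
G = -580 (G = -546 - 34 = -580)
G/(-115 + r(R(w))) = -580/(-115 + 0) = -580/(-115) = -580*(-1/115) = 116/23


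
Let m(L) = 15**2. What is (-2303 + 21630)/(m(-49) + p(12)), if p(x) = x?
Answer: 19327/237 ≈ 81.549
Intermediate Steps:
m(L) = 225
(-2303 + 21630)/(m(-49) + p(12)) = (-2303 + 21630)/(225 + 12) = 19327/237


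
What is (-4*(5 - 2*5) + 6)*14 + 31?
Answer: 395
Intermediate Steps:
(-4*(5 - 2*5) + 6)*14 + 31 = (-4*(5 - 10) + 6)*14 + 31 = (-4*(-5) + 6)*14 + 31 = (20 + 6)*14 + 31 = 26*14 + 31 = 364 + 31 = 395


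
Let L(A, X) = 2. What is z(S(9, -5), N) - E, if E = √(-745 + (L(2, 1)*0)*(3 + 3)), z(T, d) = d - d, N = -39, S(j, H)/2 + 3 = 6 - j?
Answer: -I*√745 ≈ -27.295*I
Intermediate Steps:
S(j, H) = 6 - 2*j (S(j, H) = -6 + 2*(6 - j) = -6 + (12 - 2*j) = 6 - 2*j)
z(T, d) = 0
E = I*√745 (E = √(-745 + (2*0)*(3 + 3)) = √(-745 + 0*6) = √(-745 + 0) = √(-745) = I*√745 ≈ 27.295*I)
z(S(9, -5), N) - E = 0 - I*√745 = -I*√745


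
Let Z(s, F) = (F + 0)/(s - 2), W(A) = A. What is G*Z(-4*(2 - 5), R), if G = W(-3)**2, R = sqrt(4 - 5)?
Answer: 9*I/10 ≈ 0.9*I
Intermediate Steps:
R = I (R = sqrt(-1) = I ≈ 1.0*I)
Z(s, F) = F/(-2 + s)
G = 9 (G = (-3)**2 = 9)
G*Z(-4*(2 - 5), R) = 9*(I/(-2 - 4*(2 - 5))) = 9*(I/(-2 - 4*(-3))) = 9*(I/(-2 + 12)) = 9*(I/10) = 9*I/10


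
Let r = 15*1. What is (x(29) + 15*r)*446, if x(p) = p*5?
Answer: 165020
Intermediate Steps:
r = 15
x(p) = 5*p
(x(29) + 15*r)*446 = (5*29 + 15*15)*446 = (145 + 225)*446 = 370*446 = 165020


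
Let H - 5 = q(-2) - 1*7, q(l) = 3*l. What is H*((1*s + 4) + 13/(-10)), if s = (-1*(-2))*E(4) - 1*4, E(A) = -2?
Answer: 212/5 ≈ 42.400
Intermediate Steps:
s = -8 (s = -1*(-2)*(-2) - 1*4 = 2*(-2) - 4 = -4 - 4 = -8)
H = -8 (H = 5 + (3*(-2) - 1*7) = 5 + (-6 - 7) = 5 - 13 = -8)
H*((1*s + 4) + 13/(-10)) = -8*((1*(-8) + 4) + 13/(-10)) = -8*((-8 + 4) + 13*(-⅒)) = -8*(-4 - 13/10) = -8*(-53/10) = 212/5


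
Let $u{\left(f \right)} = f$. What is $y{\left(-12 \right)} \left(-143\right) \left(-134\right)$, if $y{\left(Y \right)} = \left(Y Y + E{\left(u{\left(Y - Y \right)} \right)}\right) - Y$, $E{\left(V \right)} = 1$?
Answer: $3008434$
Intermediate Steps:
$y{\left(Y \right)} = 1 + Y^{2} - Y$ ($y{\left(Y \right)} = \left(Y Y + 1\right) - Y = \left(Y^{2} + 1\right) - Y = \left(1 + Y^{2}\right) - Y = 1 + Y^{2} - Y$)
$y{\left(-12 \right)} \left(-143\right) \left(-134\right) = \left(1 + \left(-12\right)^{2} - -12\right) \left(-143\right) \left(-134\right) = \left(1 + 144 + 12\right) \left(-143\right) \left(-134\right) = 157 \left(-143\right) \left(-134\right) = \left(-22451\right) \left(-134\right) = 3008434$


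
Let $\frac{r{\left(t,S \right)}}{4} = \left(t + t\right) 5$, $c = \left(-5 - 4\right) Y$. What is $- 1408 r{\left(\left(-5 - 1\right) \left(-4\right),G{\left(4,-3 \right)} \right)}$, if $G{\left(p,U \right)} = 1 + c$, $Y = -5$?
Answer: $-1351680$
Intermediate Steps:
$c = 45$ ($c = \left(-5 - 4\right) \left(-5\right) = \left(-9\right) \left(-5\right) = 45$)
$G{\left(p,U \right)} = 46$ ($G{\left(p,U \right)} = 1 + 45 = 46$)
$r{\left(t,S \right)} = 40 t$ ($r{\left(t,S \right)} = 4 \left(t + t\right) 5 = 4 \cdot 2 t 5 = 4 \cdot 10 t = 40 t$)
$- 1408 r{\left(\left(-5 - 1\right) \left(-4\right),G{\left(4,-3 \right)} \right)} = - 1408 \cdot 40 \left(-5 - 1\right) \left(-4\right) = - 1408 \cdot 40 \left(\left(-6\right) \left(-4\right)\right) = - 1408 \cdot 40 \cdot 24 = \left(-1408\right) 960 = -1351680$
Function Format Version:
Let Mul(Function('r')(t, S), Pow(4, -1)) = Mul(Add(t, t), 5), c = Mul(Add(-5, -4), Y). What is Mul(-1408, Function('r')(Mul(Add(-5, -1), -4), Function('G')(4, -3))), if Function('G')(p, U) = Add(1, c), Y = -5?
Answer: -1351680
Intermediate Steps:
c = 45 (c = Mul(Add(-5, -4), -5) = Mul(-9, -5) = 45)
Function('G')(p, U) = 46 (Function('G')(p, U) = Add(1, 45) = 46)
Function('r')(t, S) = Mul(40, t) (Function('r')(t, S) = Mul(4, Mul(Add(t, t), 5)) = Mul(4, Mul(Mul(2, t), 5)) = Mul(4, Mul(10, t)) = Mul(40, t))
Mul(-1408, Function('r')(Mul(Add(-5, -1), -4), Function('G')(4, -3))) = Mul(-1408, Mul(40, Mul(Add(-5, -1), -4))) = Mul(-1408, Mul(40, Mul(-6, -4))) = Mul(-1408, Mul(40, 24)) = Mul(-1408, 960) = -1351680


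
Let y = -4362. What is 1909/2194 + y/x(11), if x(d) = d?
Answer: -9549229/24134 ≈ -395.68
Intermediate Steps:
1909/2194 + y/x(11) = 1909/2194 - 4362/11 = -9549229/24134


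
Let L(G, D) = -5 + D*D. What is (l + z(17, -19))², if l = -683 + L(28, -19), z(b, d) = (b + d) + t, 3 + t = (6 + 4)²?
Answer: 53824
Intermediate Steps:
t = 97 (t = -3 + (6 + 4)² = -3 + 10² = -3 + 100 = 97)
L(G, D) = -5 + D²
z(b, d) = 97 + b + d (z(b, d) = (b + d) + 97 = 97 + b + d)
l = -327 (l = -683 + (-5 + (-19)²) = -683 + (-5 + 361) = -683 + 356 = -327)
(l + z(17, -19))² = (-327 + (97 + 17 - 19))² = (-327 + 95)² = (-232)² = 53824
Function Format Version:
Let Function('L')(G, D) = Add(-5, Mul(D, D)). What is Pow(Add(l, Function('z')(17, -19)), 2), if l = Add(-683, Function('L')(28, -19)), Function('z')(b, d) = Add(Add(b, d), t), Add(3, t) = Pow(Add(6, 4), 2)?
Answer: 53824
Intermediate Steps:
t = 97 (t = Add(-3, Pow(Add(6, 4), 2)) = Add(-3, Pow(10, 2)) = Add(-3, 100) = 97)
Function('L')(G, D) = Add(-5, Pow(D, 2))
Function('z')(b, d) = Add(97, b, d) (Function('z')(b, d) = Add(Add(b, d), 97) = Add(97, b, d))
l = -327 (l = Add(-683, Add(-5, Pow(-19, 2))) = Add(-683, Add(-5, 361)) = Add(-683, 356) = -327)
Pow(Add(l, Function('z')(17, -19)), 2) = Pow(Add(-327, Add(97, 17, -19)), 2) = Pow(Add(-327, 95), 2) = Pow(-232, 2) = 53824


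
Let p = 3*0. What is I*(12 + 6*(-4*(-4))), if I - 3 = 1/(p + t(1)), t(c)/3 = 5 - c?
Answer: 333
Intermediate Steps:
p = 0
t(c) = 15 - 3*c (t(c) = 3*(5 - c) = 15 - 3*c)
I = 37/12 (I = 3 + 1/(0 + (15 - 3*1)) = 3 + 1/(0 + (15 - 3)) = 3 + 1/(0 + 12) = 3 + 1/12 = 37/12 ≈ 3.0833)
I*(12 + 6*(-4*(-4))) = 37*(12 + 6*(-4*(-4)))/12 = 37*(12 + 6*16)/12 = 37*(12 + 96)/12 = (37/12)*108 = 333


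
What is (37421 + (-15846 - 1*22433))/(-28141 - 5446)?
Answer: 858/33587 ≈ 0.025546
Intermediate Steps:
(37421 + (-15846 - 1*22433))/(-28141 - 5446) = (37421 + (-15846 - 22433))/(-33587) = (37421 - 38279)*(-1/33587) = -858*(-1/33587) = 858/33587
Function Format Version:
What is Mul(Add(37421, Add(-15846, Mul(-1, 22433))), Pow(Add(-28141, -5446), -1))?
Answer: Rational(858, 33587) ≈ 0.025546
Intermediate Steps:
Mul(Add(37421, Add(-15846, Mul(-1, 22433))), Pow(Add(-28141, -5446), -1)) = Mul(Add(37421, Add(-15846, -22433)), Pow(-33587, -1)) = Mul(Add(37421, -38279), Rational(-1, 33587)) = Mul(-858, Rational(-1, 33587)) = Rational(858, 33587)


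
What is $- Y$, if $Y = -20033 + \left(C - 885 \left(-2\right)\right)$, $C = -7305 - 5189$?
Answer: $30757$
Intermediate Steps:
$C = -12494$
$Y = -30757$ ($Y = -20033 - \left(12494 + 885 \left(-2\right)\right) = -20033 - 10724 = -30757$)
$- Y = \left(-1\right) \left(-30757\right) = 30757$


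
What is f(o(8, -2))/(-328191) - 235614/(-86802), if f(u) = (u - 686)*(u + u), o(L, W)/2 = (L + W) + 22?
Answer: 4636174633/1582646399 ≈ 2.9294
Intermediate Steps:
o(L, W) = 44 + 2*L + 2*W (o(L, W) = 2*((L + W) + 22) = 2*(22 + L + W) = 44 + 2*L + 2*W)
f(u) = 2*u*(-686 + u) (f(u) = (-686 + u)*(2*u) = 2*u*(-686 + u))
f(o(8, -2))/(-328191) - 235614/(-86802) = (2*(44 + 2*8 + 2*(-2))*(-686 + (44 + 2*8 + 2*(-2))))/(-328191) - 235614/(-86802) = (2*(44 + 16 - 4)*(-686 + (44 + 16 - 4)))*(-1/328191) - 235614*(-1/86802) = (2*56*(-686 + 56))*(-1/328191) + 39269/14467 = (2*56*(-630))*(-1/328191) + 39269/14467 = -70560*(-1/328191) + 39269/14467 = 23520/109397 + 39269/14467 = 4636174633/1582646399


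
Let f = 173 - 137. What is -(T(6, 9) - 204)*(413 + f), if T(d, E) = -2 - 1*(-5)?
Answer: 90249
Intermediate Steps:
T(d, E) = 3 (T(d, E) = -2 + 5 = 3)
f = 36
-(T(6, 9) - 204)*(413 + f) = -(3 - 204)*(413 + 36) = -(-201)*449 = -1*(-90249) = 90249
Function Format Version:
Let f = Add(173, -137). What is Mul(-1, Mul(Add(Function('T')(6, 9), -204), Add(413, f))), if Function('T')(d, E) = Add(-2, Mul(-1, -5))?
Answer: 90249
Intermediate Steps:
Function('T')(d, E) = 3 (Function('T')(d, E) = Add(-2, 5) = 3)
f = 36
Mul(-1, Mul(Add(Function('T')(6, 9), -204), Add(413, f))) = Mul(-1, Mul(Add(3, -204), Add(413, 36))) = Mul(-1, Mul(-201, 449)) = Mul(-1, -90249) = 90249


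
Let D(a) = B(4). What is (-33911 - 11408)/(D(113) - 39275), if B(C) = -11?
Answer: 45319/39286 ≈ 1.1536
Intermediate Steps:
D(a) = -11
(-33911 - 11408)/(D(113) - 39275) = (-33911 - 11408)/(-11 - 39275) = -45319/(-39286) = -45319*(-1/39286) = 45319/39286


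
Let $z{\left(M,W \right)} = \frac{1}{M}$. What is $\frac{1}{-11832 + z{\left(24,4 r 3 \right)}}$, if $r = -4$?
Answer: $- \frac{24}{283967} \approx -8.4517 \cdot 10^{-5}$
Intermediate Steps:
$\frac{1}{-11832 + z{\left(24,4 r 3 \right)}} = \frac{1}{-11832 + \frac{1}{24}} = \frac{1}{- \frac{283967}{24}} = - \frac{24}{283967}$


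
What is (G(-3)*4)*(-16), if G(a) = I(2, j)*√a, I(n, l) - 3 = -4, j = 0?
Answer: 64*I*√3 ≈ 110.85*I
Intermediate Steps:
I(n, l) = -1 (I(n, l) = 3 - 4 = -1)
G(a) = -√a
(G(-3)*4)*(-16) = (-√(-3)*4)*(-16) = (-I*√3*4)*(-16) = -4*I*√3*(-16) = 64*I*√3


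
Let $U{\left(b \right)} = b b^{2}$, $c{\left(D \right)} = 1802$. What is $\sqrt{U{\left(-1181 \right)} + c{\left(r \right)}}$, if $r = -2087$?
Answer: $i \sqrt{1647210939} \approx 40586.0 i$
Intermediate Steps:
$U{\left(b \right)} = b^{3}$
$\sqrt{U{\left(-1181 \right)} + c{\left(r \right)}} = \sqrt{\left(-1181\right)^{3} + 1802} = \sqrt{-1647212741 + 1802} = \sqrt{-1647210939} = i \sqrt{1647210939}$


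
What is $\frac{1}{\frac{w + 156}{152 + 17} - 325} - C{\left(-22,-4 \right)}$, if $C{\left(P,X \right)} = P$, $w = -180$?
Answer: $\frac{1208709}{54949} \approx 21.997$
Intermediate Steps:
$\frac{1}{\frac{w + 156}{152 + 17} - 325} - C{\left(-22,-4 \right)} = \frac{1}{\frac{-180 + 156}{152 + 17} - 325} - -22 = \frac{1}{- \frac{24}{169} - 325} + 22 = \frac{1}{- \frac{54949}{169}} + 22 = - \frac{169}{54949} + 22 = \frac{1208709}{54949}$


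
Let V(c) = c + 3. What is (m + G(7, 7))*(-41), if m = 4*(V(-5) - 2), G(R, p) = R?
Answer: 369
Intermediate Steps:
V(c) = 3 + c
m = -16 (m = 4*((3 - 5) - 2) = 4*(-2 - 2) = 4*(-4) = -16)
(m + G(7, 7))*(-41) = (-16 + 7)*(-41) = -9*(-41) = 369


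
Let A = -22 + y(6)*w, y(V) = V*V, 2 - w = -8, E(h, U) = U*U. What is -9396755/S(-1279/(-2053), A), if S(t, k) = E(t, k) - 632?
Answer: -9396755/113612 ≈ -82.709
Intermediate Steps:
E(h, U) = U²
w = 10 (w = 2 - 1*(-8) = 2 + 8 = 10)
y(V) = V²
A = 338 (A = -22 + 6²*10 = -22 + 36*10 = -22 + 360 = 338)
S(t, k) = -632 + k² (S(t, k) = k² - 632 = -632 + k²)
-9396755/S(-1279/(-2053), A) = -9396755/(-632 + 338²) = -9396755/(-632 + 114244) = -9396755/113612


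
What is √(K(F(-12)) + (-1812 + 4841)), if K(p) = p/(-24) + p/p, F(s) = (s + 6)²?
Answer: 3*√1346/2 ≈ 55.032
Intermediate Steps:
F(s) = (6 + s)²
K(p) = 1 - p/24 (K(p) = p*(-1/24) + 1 = -p/24 + 1 = 1 - p/24)
√(K(F(-12)) + (-1812 + 4841)) = √((1 - (6 - 12)²/24) + (-1812 + 4841)) = √((1 - 1/24*(-6)²) + 3029) = √((1 - 1/24*36) + 3029) = √((1 - 3/2) + 3029) = √(-½ + 3029) = √(6057/2) = 3*√1346/2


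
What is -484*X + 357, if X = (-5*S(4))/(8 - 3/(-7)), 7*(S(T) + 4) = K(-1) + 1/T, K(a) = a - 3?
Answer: -55772/59 ≈ -945.29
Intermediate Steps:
K(a) = -3 + a
S(T) = -32/7 + 1/(7*T) (S(T) = -4 + ((-3 - 1) + 1/T)/7 = -4 + (-4 + 1/T)/7 = -4 + (-4/7 + 1/(7*T)) = -32/7 + 1/(7*T))
X = 635/236 (X = (-5*(1 - 32*4)/(7*4))/(8 - 3/(-7)) = (-5*(1 - 128)/(7*4))/(8 - 3*(-⅐)) = (-5*(-127)/(7*4))/(8 + 3/7) = (-5*(-127/28))/(59/7) = (635/28)*(7/59) = 635/236 ≈ 2.6907)
-484*X + 357 = -484*635/236 + 357 = -76835/59 + 357 = -55772/59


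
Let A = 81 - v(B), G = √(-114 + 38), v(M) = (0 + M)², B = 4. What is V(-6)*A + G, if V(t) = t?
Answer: -390 + 2*I*√19 ≈ -390.0 + 8.7178*I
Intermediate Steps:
v(M) = M²
G = 2*I*√19 (G = √(-76) = 2*I*√19 ≈ 8.7178*I)
A = 65 (A = 81 - 1*4² = 81 - 1*16 = 81 - 16 = 65)
V(-6)*A + G = -6*65 + 2*I*√19 = -390 + 2*I*√19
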